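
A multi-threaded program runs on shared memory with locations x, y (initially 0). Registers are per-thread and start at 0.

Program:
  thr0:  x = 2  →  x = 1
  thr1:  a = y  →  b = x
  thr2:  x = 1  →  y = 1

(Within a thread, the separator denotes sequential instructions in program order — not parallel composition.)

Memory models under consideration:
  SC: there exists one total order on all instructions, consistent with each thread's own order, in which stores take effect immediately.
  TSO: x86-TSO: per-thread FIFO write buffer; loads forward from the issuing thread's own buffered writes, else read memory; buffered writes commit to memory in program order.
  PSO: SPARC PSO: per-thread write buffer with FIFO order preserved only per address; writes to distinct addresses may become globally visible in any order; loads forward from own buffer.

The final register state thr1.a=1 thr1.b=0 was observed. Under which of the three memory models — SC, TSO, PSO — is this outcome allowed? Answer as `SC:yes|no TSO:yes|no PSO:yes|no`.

outcome vector order: (thr1.a,thr1.b)
SC (5): 0/0; 0/1; 0/2; 1/1; 1/2
TSO (5): 0/0; 0/1; 0/2; 1/1; 1/2
PSO (6): 0/0; 0/1; 0/2; 1/0; 1/1; 1/2
target 1/0 ∈ {PSO}

SC:no TSO:no PSO:yes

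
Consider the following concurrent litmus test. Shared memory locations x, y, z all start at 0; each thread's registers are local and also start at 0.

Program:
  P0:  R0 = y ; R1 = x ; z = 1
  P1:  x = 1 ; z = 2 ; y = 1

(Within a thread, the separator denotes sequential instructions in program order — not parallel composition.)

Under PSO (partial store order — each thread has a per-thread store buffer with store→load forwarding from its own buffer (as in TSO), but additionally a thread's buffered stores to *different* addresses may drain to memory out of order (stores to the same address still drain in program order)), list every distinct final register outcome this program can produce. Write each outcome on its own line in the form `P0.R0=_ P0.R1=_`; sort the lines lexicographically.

P0.R0=0 P0.R1=0
P0.R0=0 P0.R1=1
P0.R0=1 P0.R1=0
P0.R0=1 P0.R1=1

outcome vector order: (P0.R0,P0.R1)
|PSO outcomes| = 4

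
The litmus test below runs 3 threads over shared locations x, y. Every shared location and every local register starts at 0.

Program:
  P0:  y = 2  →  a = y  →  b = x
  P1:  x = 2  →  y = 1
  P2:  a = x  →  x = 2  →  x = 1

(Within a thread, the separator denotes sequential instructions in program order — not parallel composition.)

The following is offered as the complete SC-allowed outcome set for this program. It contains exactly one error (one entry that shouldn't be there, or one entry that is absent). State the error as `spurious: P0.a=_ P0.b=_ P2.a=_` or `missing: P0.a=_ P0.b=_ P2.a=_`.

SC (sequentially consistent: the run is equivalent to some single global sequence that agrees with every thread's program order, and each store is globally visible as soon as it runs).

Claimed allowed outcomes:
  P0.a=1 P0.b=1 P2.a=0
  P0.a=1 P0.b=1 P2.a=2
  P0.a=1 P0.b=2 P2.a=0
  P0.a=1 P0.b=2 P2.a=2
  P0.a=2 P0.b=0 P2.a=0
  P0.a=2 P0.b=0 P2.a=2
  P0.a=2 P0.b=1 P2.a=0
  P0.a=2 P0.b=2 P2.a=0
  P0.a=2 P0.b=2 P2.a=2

missing: P0.a=2 P0.b=1 P2.a=2

outcome vector order: (P0.a,P0.b,P2.a)
SC (10): 1/1/0, 1/1/2, 1/2/0, 1/2/2, 2/0/0, 2/0/2, 2/1/0, 2/1/2, 2/2/0, 2/2/2
SC∖claimed = {2/1/2}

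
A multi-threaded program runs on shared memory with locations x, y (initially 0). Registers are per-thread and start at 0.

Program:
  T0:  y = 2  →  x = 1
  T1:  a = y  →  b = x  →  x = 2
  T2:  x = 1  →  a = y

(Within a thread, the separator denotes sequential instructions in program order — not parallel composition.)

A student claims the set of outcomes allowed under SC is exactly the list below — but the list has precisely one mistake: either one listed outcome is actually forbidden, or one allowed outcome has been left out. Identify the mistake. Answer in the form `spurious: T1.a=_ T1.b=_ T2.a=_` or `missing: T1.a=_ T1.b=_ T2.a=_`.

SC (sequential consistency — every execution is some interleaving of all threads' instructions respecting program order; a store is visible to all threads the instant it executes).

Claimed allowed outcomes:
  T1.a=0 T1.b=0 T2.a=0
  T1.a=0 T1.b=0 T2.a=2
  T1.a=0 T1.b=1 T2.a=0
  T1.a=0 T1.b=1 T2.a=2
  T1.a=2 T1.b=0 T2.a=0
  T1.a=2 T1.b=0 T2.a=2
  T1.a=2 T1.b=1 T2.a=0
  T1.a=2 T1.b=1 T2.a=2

outcome vector order: (T1.a,T1.b,T2.a)
[SC] allowed = {(0,0,0), (0,0,2), (0,1,0), (0,1,2), (2,0,2), (2,1,0), (2,1,2)}
claimed∖SC = {(2,0,0)}

spurious: T1.a=2 T1.b=0 T2.a=0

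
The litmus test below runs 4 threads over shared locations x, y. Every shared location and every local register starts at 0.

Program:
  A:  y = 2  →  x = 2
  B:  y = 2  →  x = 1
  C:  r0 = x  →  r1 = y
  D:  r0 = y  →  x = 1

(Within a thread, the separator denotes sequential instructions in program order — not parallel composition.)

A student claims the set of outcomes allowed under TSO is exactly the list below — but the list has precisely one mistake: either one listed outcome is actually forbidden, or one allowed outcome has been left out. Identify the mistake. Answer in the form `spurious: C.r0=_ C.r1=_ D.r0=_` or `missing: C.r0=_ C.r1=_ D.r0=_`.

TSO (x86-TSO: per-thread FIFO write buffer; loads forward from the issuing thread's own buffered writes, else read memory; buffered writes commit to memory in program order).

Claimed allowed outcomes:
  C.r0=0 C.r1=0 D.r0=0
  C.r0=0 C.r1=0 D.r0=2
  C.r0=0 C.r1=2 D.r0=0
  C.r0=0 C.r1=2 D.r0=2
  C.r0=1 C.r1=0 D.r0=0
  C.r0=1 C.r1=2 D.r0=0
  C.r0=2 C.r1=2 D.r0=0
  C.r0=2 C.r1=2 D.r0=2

missing: C.r0=1 C.r1=2 D.r0=2

outcome vector order: (C.r0,C.r1,D.r0)
TSO: 9 outcomes — {0/0/0, 0/0/2, 0/2/0, 0/2/2, 1/0/0, 1/2/0, 1/2/2, 2/2/0, 2/2/2}
TSO∖claimed = {1/2/2}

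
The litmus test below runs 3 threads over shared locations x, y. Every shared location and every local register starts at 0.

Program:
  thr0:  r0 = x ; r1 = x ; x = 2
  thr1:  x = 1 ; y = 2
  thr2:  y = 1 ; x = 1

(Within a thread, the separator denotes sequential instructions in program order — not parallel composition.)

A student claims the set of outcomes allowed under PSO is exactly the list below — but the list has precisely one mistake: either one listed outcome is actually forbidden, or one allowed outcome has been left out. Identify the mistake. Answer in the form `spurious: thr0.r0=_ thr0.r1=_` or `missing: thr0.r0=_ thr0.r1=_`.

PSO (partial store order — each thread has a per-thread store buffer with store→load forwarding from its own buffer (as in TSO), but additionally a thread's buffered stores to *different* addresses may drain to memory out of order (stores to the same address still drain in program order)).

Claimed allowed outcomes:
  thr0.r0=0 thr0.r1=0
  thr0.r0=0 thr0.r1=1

outcome vector order: (thr0.r0,thr0.r1)
under PSO → 0/0, 0/1, 1/1
PSO∖claimed = {1/1}

missing: thr0.r0=1 thr0.r1=1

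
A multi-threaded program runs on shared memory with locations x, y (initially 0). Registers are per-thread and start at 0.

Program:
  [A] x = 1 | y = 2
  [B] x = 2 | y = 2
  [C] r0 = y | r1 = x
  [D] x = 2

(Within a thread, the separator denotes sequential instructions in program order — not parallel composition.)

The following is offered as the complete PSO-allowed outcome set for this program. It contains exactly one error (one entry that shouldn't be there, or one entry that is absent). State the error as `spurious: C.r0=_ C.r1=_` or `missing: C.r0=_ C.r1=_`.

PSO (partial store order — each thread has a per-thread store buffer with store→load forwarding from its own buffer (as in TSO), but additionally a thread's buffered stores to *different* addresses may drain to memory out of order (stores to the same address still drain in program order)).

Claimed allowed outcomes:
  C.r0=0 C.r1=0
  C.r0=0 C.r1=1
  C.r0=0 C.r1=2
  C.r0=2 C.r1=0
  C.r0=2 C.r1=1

outcome vector order: (C.r0,C.r1)
[PSO] allowed = {00 01 02 20 21 22}
PSO∖claimed = {22}

missing: C.r0=2 C.r1=2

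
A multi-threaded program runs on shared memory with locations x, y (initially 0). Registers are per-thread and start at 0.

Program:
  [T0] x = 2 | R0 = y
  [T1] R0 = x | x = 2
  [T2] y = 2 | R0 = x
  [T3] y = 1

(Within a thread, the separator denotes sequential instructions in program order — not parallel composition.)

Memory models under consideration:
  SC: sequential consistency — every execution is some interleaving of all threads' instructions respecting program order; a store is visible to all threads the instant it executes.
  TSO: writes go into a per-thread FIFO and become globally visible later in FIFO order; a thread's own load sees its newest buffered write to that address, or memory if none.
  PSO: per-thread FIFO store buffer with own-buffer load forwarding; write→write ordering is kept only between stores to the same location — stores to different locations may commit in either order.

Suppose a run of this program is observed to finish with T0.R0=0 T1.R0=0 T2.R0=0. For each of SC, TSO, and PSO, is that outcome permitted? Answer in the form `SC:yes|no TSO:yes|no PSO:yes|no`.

outcome vector order: (T0.R0,T1.R0,T2.R0)
SC (10): <0 0 2>, <0 2 2>, <1 0 0>, <1 0 2>, <1 2 0>, <1 2 2>, <2 0 0>, <2 0 2>, <2 2 0>, <2 2 2>
TSO (12): <0 0 0>, <0 0 2>, <0 2 0>, <0 2 2>, <1 0 0>, <1 0 2>, <1 2 0>, <1 2 2>, <2 0 0>, <2 0 2>, <2 2 0>, <2 2 2>
PSO (12): <0 0 0>, <0 0 2>, <0 2 0>, <0 2 2>, <1 0 0>, <1 0 2>, <1 2 0>, <1 2 2>, <2 0 0>, <2 0 2>, <2 2 0>, <2 2 2>
target <0 0 0> ∈ {TSO,PSO}

SC:no TSO:yes PSO:yes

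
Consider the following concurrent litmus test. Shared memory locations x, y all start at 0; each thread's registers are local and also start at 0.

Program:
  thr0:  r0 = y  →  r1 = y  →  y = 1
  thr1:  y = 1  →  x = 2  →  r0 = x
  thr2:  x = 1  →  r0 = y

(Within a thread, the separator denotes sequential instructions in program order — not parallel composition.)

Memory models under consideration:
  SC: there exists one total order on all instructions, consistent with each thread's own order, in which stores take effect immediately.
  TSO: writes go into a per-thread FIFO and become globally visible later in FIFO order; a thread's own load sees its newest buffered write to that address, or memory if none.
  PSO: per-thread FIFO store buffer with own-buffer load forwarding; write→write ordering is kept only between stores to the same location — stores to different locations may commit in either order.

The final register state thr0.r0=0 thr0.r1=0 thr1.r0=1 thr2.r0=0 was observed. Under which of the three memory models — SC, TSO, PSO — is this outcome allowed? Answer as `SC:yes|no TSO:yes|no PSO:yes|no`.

outcome vector order: (thr0.r0,thr0.r1,thr1.r0,thr2.r0)
SC: 9 outcomes — {<0 0 1 1>; <0 0 2 0>; <0 0 2 1>; <0 1 1 1>; <0 1 2 0>; <0 1 2 1>; <1 1 1 1>; <1 1 2 0>; <1 1 2 1>}
TSO: 12 outcomes — {<0 0 1 0>; <0 0 1 1>; <0 0 2 0>; <0 0 2 1>; <0 1 1 0>; <0 1 1 1>; <0 1 2 0>; <0 1 2 1>; <1 1 1 0>; <1 1 1 1>; <1 1 2 0>; <1 1 2 1>}
PSO: 12 outcomes — {<0 0 1 0>; <0 0 1 1>; <0 0 2 0>; <0 0 2 1>; <0 1 1 0>; <0 1 1 1>; <0 1 2 0>; <0 1 2 1>; <1 1 1 0>; <1 1 1 1>; <1 1 2 0>; <1 1 2 1>}
target <0 0 1 0> ∈ {TSO,PSO}

SC:no TSO:yes PSO:yes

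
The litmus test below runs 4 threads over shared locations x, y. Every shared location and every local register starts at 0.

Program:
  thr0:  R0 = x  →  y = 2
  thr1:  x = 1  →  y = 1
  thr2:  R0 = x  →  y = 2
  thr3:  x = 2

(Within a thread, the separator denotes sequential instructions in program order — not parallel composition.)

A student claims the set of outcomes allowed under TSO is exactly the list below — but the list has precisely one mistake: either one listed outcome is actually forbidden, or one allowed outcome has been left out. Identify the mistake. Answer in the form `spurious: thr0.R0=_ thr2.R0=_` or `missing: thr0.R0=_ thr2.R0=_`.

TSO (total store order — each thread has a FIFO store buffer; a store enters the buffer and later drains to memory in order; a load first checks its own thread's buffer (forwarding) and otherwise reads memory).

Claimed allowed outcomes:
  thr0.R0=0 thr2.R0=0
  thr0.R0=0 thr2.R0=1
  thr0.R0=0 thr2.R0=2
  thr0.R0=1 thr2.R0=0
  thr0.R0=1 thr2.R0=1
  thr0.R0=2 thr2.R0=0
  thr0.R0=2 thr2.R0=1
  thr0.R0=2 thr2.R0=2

missing: thr0.R0=1 thr2.R0=2

outcome vector order: (thr0.R0,thr2.R0)
[TSO] allowed = {(0,0); (0,1); (0,2); (1,0); (1,1); (1,2); (2,0); (2,1); (2,2)}
TSO∖claimed = {(1,2)}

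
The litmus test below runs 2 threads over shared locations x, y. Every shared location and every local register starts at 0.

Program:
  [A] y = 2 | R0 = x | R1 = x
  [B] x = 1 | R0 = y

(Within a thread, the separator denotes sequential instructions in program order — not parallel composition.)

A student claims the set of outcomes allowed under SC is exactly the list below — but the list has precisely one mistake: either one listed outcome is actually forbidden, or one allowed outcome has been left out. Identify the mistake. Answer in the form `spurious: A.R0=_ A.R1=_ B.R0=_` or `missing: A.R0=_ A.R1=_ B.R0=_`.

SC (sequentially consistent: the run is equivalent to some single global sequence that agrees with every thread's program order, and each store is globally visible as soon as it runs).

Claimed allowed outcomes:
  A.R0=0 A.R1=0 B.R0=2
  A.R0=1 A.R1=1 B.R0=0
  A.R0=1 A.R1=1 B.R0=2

missing: A.R0=0 A.R1=1 B.R0=2

outcome vector order: (A.R0,A.R1,B.R0)
under SC → 002, 012, 110, 112
SC∖claimed = {012}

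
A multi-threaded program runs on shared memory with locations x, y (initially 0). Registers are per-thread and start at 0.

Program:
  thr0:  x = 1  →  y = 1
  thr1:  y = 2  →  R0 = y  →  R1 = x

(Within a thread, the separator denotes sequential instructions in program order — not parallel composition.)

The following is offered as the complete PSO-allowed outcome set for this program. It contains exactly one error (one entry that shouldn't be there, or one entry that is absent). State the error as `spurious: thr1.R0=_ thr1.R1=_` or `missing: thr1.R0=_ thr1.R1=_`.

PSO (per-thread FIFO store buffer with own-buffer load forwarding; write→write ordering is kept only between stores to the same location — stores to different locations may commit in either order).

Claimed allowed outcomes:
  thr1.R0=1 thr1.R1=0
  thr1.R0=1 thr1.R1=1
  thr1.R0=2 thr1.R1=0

missing: thr1.R0=2 thr1.R1=1

outcome vector order: (thr1.R0,thr1.R1)
under PSO → 10; 11; 20; 21
PSO∖claimed = {21}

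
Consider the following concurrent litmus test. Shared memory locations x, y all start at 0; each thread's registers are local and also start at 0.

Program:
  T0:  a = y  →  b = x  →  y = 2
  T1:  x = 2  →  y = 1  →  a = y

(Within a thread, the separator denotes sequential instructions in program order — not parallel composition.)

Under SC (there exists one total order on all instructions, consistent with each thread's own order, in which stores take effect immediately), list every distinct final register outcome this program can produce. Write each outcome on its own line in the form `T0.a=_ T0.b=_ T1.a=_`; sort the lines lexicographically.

T0.a=0 T0.b=0 T1.a=1
T0.a=0 T0.b=0 T1.a=2
T0.a=0 T0.b=2 T1.a=1
T0.a=0 T0.b=2 T1.a=2
T0.a=1 T0.b=2 T1.a=1
T0.a=1 T0.b=2 T1.a=2

outcome vector order: (T0.a,T0.b,T1.a)
|SC outcomes| = 6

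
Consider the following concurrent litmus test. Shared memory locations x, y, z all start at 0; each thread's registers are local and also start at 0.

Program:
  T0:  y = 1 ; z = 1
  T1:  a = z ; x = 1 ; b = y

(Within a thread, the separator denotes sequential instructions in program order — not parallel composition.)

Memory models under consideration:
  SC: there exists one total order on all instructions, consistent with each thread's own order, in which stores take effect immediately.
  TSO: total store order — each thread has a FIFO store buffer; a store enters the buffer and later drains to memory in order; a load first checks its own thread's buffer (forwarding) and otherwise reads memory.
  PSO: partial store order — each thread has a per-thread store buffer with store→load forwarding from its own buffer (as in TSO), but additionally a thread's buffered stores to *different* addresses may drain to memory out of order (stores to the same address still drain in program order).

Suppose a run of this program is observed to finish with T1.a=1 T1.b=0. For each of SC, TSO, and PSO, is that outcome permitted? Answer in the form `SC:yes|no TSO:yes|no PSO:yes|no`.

outcome vector order: (T1.a,T1.b)
[SC] allowed = {<0 0> <0 1> <1 1>}
[TSO] allowed = {<0 0> <0 1> <1 1>}
[PSO] allowed = {<0 0> <0 1> <1 0> <1 1>}
target <1 0> ∈ {PSO}

SC:no TSO:no PSO:yes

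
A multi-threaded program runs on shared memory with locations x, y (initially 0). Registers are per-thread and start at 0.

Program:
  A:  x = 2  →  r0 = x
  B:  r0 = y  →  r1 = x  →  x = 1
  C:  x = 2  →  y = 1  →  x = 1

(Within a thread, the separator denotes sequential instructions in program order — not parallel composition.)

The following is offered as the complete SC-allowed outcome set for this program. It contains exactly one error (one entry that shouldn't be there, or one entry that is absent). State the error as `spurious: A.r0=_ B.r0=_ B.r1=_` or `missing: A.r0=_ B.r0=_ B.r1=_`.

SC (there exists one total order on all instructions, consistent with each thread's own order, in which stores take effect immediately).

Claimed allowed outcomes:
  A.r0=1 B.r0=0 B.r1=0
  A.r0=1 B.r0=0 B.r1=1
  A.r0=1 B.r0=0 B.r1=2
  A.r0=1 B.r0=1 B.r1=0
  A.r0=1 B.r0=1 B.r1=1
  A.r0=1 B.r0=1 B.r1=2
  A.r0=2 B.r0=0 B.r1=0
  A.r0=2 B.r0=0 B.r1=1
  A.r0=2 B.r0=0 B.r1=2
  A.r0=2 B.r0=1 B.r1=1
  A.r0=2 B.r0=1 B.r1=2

outcome vector order: (A.r0,B.r0,B.r1)
under SC → <1 0 0>; <1 0 1>; <1 0 2>; <1 1 1>; <1 1 2>; <2 0 0>; <2 0 1>; <2 0 2>; <2 1 1>; <2 1 2>
claimed∖SC = {<1 1 0>}

spurious: A.r0=1 B.r0=1 B.r1=0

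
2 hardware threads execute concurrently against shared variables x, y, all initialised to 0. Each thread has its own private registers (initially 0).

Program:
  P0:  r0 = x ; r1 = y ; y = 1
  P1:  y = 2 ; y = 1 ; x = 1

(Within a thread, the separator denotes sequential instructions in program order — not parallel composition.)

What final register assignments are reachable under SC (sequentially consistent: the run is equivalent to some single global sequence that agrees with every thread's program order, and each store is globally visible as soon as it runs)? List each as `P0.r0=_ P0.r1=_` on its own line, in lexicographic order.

P0.r0=0 P0.r1=0
P0.r0=0 P0.r1=1
P0.r0=0 P0.r1=2
P0.r0=1 P0.r1=1

outcome vector order: (P0.r0,P0.r1)
|SC outcomes| = 4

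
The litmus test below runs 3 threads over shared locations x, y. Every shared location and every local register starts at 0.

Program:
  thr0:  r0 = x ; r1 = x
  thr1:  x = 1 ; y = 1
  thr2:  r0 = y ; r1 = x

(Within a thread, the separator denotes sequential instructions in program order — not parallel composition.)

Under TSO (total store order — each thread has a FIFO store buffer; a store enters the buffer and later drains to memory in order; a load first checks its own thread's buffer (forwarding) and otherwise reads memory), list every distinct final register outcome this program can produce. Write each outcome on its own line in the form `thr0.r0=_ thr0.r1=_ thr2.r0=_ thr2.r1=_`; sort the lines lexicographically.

outcome vector order: (thr0.r0,thr0.r1,thr2.r0,thr2.r1)
|TSO outcomes| = 9

thr0.r0=0 thr0.r1=0 thr2.r0=0 thr2.r1=0
thr0.r0=0 thr0.r1=0 thr2.r0=0 thr2.r1=1
thr0.r0=0 thr0.r1=0 thr2.r0=1 thr2.r1=1
thr0.r0=0 thr0.r1=1 thr2.r0=0 thr2.r1=0
thr0.r0=0 thr0.r1=1 thr2.r0=0 thr2.r1=1
thr0.r0=0 thr0.r1=1 thr2.r0=1 thr2.r1=1
thr0.r0=1 thr0.r1=1 thr2.r0=0 thr2.r1=0
thr0.r0=1 thr0.r1=1 thr2.r0=0 thr2.r1=1
thr0.r0=1 thr0.r1=1 thr2.r0=1 thr2.r1=1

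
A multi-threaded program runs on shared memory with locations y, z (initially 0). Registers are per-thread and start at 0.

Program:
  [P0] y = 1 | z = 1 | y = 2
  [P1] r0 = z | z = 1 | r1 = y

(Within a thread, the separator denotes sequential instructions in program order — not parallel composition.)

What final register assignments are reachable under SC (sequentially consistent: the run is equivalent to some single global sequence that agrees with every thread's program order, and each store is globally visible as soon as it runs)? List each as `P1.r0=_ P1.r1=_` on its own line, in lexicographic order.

outcome vector order: (P1.r0,P1.r1)
|SC outcomes| = 5

P1.r0=0 P1.r1=0
P1.r0=0 P1.r1=1
P1.r0=0 P1.r1=2
P1.r0=1 P1.r1=1
P1.r0=1 P1.r1=2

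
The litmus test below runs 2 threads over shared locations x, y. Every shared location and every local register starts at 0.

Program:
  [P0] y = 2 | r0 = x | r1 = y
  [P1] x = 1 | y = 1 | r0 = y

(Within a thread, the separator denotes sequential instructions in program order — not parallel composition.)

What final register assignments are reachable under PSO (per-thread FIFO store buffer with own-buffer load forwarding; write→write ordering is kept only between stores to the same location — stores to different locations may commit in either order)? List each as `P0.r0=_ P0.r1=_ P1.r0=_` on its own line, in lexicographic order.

P0.r0=0 P0.r1=1 P1.r0=1
P0.r0=0 P0.r1=2 P1.r0=1
P0.r0=0 P0.r1=2 P1.r0=2
P0.r0=1 P0.r1=1 P1.r0=1
P0.r0=1 P0.r1=2 P1.r0=1
P0.r0=1 P0.r1=2 P1.r0=2

outcome vector order: (P0.r0,P0.r1,P1.r0)
|PSO outcomes| = 6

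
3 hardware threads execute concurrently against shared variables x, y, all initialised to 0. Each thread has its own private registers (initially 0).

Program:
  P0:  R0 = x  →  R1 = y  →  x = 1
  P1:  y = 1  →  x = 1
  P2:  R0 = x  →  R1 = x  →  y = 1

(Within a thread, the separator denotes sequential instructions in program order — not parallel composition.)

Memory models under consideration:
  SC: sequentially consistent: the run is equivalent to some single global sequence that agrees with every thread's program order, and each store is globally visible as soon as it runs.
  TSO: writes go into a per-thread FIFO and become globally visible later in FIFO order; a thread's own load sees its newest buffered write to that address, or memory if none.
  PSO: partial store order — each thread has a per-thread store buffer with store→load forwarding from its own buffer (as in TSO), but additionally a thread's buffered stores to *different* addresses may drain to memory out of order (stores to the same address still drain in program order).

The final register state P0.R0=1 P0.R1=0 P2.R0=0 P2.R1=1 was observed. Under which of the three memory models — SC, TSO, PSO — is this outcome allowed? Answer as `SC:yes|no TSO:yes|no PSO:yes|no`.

SC:no TSO:no PSO:yes

outcome vector order: (P0.R0,P0.R1,P2.R0,P2.R1)
SC (9): 0000, 0001, 0011, 0100, 0101, 0111, 1100, 1101, 1111
TSO (9): 0000, 0001, 0011, 0100, 0101, 0111, 1100, 1101, 1111
PSO (12): 0000, 0001, 0011, 0100, 0101, 0111, 1000, 1001, 1011, 1100, 1101, 1111
target 1001 ∈ {PSO}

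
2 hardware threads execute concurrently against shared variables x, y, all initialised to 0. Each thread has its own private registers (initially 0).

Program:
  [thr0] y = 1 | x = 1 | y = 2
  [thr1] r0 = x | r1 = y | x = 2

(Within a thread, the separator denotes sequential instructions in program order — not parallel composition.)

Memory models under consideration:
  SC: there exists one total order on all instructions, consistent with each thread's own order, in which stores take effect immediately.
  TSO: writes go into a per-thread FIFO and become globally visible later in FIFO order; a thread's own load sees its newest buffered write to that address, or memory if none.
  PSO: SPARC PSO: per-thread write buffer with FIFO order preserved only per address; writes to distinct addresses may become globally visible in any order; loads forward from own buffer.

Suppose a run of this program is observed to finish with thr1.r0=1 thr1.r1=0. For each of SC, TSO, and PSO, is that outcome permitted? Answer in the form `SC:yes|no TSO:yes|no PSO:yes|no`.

SC:no TSO:no PSO:yes

outcome vector order: (thr1.r0,thr1.r1)
SC: 5 outcomes — {0/0 0/1 0/2 1/1 1/2}
TSO: 5 outcomes — {0/0 0/1 0/2 1/1 1/2}
PSO: 6 outcomes — {0/0 0/1 0/2 1/0 1/1 1/2}
target 1/0 ∈ {PSO}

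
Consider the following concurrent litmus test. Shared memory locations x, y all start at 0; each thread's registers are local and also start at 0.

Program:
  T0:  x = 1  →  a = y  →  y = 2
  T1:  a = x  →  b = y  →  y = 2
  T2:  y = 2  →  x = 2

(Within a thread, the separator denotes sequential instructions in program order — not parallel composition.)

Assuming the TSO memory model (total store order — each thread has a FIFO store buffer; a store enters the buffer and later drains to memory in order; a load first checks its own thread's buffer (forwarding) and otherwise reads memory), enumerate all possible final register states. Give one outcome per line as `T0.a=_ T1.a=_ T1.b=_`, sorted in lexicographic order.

T0.a=0 T1.a=0 T1.b=0
T0.a=0 T1.a=0 T1.b=2
T0.a=0 T1.a=1 T1.b=0
T0.a=0 T1.a=1 T1.b=2
T0.a=0 T1.a=2 T1.b=2
T0.a=2 T1.a=0 T1.b=0
T0.a=2 T1.a=0 T1.b=2
T0.a=2 T1.a=1 T1.b=0
T0.a=2 T1.a=1 T1.b=2
T0.a=2 T1.a=2 T1.b=2

outcome vector order: (T0.a,T1.a,T1.b)
|TSO outcomes| = 10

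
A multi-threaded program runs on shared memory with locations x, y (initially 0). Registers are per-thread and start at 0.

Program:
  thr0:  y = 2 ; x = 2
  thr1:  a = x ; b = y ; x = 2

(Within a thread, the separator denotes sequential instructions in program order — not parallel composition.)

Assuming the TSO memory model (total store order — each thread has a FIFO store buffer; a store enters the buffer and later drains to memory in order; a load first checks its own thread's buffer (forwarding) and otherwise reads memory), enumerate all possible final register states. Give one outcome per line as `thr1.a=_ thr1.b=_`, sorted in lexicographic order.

outcome vector order: (thr1.a,thr1.b)
|TSO outcomes| = 3

thr1.a=0 thr1.b=0
thr1.a=0 thr1.b=2
thr1.a=2 thr1.b=2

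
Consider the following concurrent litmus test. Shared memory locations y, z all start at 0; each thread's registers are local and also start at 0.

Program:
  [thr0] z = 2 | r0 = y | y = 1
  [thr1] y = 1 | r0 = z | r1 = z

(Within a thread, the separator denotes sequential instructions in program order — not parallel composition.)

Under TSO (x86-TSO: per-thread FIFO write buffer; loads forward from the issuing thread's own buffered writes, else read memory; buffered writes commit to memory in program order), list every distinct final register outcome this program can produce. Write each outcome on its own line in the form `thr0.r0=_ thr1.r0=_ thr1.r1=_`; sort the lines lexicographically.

thr0.r0=0 thr1.r0=0 thr1.r1=0
thr0.r0=0 thr1.r0=0 thr1.r1=2
thr0.r0=0 thr1.r0=2 thr1.r1=2
thr0.r0=1 thr1.r0=0 thr1.r1=0
thr0.r0=1 thr1.r0=0 thr1.r1=2
thr0.r0=1 thr1.r0=2 thr1.r1=2

outcome vector order: (thr0.r0,thr1.r0,thr1.r1)
|TSO outcomes| = 6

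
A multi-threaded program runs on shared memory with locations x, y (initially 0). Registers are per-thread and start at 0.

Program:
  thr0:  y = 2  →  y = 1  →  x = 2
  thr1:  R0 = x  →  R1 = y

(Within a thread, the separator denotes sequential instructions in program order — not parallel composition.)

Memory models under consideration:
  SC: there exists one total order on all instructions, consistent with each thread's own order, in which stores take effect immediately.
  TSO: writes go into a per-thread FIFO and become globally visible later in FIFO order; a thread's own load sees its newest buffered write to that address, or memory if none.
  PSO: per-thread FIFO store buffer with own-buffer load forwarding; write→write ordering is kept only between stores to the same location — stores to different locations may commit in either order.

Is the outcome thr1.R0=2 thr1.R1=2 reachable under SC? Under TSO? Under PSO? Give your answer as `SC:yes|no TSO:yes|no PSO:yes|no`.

SC:no TSO:no PSO:yes

outcome vector order: (thr1.R0,thr1.R1)
[SC] allowed = {00; 01; 02; 21}
[TSO] allowed = {00; 01; 02; 21}
[PSO] allowed = {00; 01; 02; 20; 21; 22}
target 22 ∈ {PSO}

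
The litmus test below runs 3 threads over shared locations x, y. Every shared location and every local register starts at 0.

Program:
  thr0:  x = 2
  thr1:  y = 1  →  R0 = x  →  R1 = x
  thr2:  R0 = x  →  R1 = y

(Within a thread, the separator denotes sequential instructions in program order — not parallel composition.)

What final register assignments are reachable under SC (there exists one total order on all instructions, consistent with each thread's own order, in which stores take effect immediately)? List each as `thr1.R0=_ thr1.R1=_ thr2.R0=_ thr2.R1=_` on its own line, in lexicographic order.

thr1.R0=0 thr1.R1=0 thr2.R0=0 thr2.R1=0
thr1.R0=0 thr1.R1=0 thr2.R0=0 thr2.R1=1
thr1.R0=0 thr1.R1=0 thr2.R0=2 thr2.R1=1
thr1.R0=0 thr1.R1=2 thr2.R0=0 thr2.R1=0
thr1.R0=0 thr1.R1=2 thr2.R0=0 thr2.R1=1
thr1.R0=0 thr1.R1=2 thr2.R0=2 thr2.R1=1
thr1.R0=2 thr1.R1=2 thr2.R0=0 thr2.R1=0
thr1.R0=2 thr1.R1=2 thr2.R0=0 thr2.R1=1
thr1.R0=2 thr1.R1=2 thr2.R0=2 thr2.R1=0
thr1.R0=2 thr1.R1=2 thr2.R0=2 thr2.R1=1

outcome vector order: (thr1.R0,thr1.R1,thr2.R0,thr2.R1)
|SC outcomes| = 10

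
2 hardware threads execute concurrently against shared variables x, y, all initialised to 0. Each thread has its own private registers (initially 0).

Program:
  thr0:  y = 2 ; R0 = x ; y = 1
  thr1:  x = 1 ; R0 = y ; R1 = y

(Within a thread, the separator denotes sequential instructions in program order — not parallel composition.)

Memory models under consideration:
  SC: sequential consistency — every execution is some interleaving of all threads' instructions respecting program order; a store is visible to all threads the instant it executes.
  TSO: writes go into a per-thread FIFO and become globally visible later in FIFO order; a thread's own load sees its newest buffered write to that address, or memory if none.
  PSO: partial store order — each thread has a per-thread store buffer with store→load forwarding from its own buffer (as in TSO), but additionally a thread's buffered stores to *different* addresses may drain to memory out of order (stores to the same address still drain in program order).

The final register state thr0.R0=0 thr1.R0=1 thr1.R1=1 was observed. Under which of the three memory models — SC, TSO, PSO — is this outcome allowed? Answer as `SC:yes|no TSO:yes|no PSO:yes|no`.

SC:yes TSO:yes PSO:yes

outcome vector order: (thr0.R0,thr1.R0,thr1.R1)
[SC] allowed = {(0,1,1), (0,2,1), (0,2,2), (1,0,0), (1,0,1), (1,0,2), (1,1,1), (1,2,1), (1,2,2)}
[TSO] allowed = {(0,0,0), (0,0,1), (0,0,2), (0,1,1), (0,2,1), (0,2,2), (1,0,0), (1,0,1), (1,0,2), (1,1,1), (1,2,1), (1,2,2)}
[PSO] allowed = {(0,0,0), (0,0,1), (0,0,2), (0,1,1), (0,2,1), (0,2,2), (1,0,0), (1,0,1), (1,0,2), (1,1,1), (1,2,1), (1,2,2)}
target (0,1,1) ∈ {SC,TSO,PSO}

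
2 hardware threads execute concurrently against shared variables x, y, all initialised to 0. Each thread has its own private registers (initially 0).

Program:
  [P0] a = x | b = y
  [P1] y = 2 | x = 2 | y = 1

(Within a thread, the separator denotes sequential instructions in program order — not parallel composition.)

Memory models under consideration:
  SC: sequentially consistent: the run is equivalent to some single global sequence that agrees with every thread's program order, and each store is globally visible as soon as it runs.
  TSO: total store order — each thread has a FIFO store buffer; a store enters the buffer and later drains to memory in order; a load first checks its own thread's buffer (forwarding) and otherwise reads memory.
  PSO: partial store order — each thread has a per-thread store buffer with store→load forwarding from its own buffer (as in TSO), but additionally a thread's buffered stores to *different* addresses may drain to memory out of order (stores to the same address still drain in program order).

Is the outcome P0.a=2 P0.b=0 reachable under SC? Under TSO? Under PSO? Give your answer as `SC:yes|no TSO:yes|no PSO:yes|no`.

outcome vector order: (P0.a,P0.b)
SC: 5 outcomes — {(0,0) (0,1) (0,2) (2,1) (2,2)}
TSO: 5 outcomes — {(0,0) (0,1) (0,2) (2,1) (2,2)}
PSO: 6 outcomes — {(0,0) (0,1) (0,2) (2,0) (2,1) (2,2)}
target (2,0) ∈ {PSO}

SC:no TSO:no PSO:yes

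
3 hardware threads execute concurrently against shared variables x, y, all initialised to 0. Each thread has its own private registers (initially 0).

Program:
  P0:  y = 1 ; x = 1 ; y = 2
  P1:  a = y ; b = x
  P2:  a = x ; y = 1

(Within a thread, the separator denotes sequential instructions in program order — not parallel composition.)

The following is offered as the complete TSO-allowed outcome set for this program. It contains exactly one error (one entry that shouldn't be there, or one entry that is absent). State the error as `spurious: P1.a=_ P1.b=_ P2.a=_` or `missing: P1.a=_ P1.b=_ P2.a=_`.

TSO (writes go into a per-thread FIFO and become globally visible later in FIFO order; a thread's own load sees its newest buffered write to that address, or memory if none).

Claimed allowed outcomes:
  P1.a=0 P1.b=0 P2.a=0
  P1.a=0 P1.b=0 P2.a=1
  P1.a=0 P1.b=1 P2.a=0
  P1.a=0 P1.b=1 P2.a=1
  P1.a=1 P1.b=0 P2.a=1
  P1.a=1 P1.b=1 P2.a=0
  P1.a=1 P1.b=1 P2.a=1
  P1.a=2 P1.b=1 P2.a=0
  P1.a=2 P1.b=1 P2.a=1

missing: P1.a=1 P1.b=0 P2.a=0

outcome vector order: (P1.a,P1.b,P2.a)
[TSO] allowed = {(0,0,0) (0,0,1) (0,1,0) (0,1,1) (1,0,0) (1,0,1) (1,1,0) (1,1,1) (2,1,0) (2,1,1)}
TSO∖claimed = {(1,0,0)}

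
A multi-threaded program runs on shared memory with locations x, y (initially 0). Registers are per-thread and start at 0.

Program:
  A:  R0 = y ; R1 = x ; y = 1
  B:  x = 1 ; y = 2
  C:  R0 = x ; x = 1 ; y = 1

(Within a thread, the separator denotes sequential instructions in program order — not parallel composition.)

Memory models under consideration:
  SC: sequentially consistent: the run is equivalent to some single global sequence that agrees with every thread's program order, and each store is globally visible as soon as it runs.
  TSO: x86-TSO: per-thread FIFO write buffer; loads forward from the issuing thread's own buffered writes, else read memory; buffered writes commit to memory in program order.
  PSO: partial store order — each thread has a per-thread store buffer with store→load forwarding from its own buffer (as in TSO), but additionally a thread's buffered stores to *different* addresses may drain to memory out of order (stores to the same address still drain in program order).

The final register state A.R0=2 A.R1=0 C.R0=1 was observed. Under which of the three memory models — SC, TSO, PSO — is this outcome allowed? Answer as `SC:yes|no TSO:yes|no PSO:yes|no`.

SC:no TSO:no PSO:yes

outcome vector order: (A.R0,A.R1,C.R0)
under SC → 0/0/0 0/0/1 0/1/0 0/1/1 1/1/0 1/1/1 2/1/0 2/1/1
under TSO → 0/0/0 0/0/1 0/1/0 0/1/1 1/1/0 1/1/1 2/1/0 2/1/1
under PSO → 0/0/0 0/0/1 0/1/0 0/1/1 1/0/0 1/1/0 1/1/1 2/0/0 2/0/1 2/1/0 2/1/1
target 2/0/1 ∈ {PSO}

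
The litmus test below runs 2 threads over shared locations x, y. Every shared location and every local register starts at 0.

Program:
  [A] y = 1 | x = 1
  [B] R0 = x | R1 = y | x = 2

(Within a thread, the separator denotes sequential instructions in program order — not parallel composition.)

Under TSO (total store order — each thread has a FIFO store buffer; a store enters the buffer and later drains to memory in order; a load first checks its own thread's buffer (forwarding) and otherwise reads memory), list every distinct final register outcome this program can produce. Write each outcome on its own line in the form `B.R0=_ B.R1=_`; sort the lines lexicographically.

outcome vector order: (B.R0,B.R1)
|TSO outcomes| = 3

B.R0=0 B.R1=0
B.R0=0 B.R1=1
B.R0=1 B.R1=1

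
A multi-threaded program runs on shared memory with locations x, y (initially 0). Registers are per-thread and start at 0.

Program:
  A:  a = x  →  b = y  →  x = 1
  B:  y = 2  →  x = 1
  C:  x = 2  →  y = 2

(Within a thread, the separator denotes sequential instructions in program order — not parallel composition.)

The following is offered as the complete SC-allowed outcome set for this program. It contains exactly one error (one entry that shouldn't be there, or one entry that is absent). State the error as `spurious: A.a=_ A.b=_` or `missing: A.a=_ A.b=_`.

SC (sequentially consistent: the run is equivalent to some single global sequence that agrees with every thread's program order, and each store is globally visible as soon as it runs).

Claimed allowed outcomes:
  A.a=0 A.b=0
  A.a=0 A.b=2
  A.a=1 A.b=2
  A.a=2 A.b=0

outcome vector order: (A.a,A.b)
under SC → <0 0>, <0 2>, <1 2>, <2 0>, <2 2>
SC∖claimed = {<2 2>}

missing: A.a=2 A.b=2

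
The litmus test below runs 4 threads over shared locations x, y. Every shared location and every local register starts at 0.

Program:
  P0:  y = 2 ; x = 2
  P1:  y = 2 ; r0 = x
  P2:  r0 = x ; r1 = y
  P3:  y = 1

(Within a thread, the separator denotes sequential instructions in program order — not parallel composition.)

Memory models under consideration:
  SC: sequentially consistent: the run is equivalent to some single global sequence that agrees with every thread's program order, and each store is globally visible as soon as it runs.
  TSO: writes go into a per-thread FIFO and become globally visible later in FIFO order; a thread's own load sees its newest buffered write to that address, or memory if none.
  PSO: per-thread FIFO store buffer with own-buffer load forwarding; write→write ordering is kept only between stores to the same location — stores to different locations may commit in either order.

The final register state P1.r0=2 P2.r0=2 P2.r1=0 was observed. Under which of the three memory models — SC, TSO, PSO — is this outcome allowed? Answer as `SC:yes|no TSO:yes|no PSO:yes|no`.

SC:no TSO:no PSO:yes

outcome vector order: (P1.r0,P2.r0,P2.r1)
[SC] allowed = {0/0/0, 0/0/1, 0/0/2, 0/2/1, 0/2/2, 2/0/0, 2/0/1, 2/0/2, 2/2/1, 2/2/2}
[TSO] allowed = {0/0/0, 0/0/1, 0/0/2, 0/2/1, 0/2/2, 2/0/0, 2/0/1, 2/0/2, 2/2/1, 2/2/2}
[PSO] allowed = {0/0/0, 0/0/1, 0/0/2, 0/2/0, 0/2/1, 0/2/2, 2/0/0, 2/0/1, 2/0/2, 2/2/0, 2/2/1, 2/2/2}
target 2/2/0 ∈ {PSO}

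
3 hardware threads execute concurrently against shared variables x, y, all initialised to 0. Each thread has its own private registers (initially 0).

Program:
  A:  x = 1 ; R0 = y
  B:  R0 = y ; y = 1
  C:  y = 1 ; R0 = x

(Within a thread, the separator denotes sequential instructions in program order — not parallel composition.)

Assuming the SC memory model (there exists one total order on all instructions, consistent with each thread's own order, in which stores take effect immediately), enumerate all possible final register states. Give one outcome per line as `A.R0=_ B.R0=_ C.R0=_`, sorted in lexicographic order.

outcome vector order: (A.R0,B.R0,C.R0)
|SC outcomes| = 6

A.R0=0 B.R0=0 C.R0=1
A.R0=0 B.R0=1 C.R0=1
A.R0=1 B.R0=0 C.R0=0
A.R0=1 B.R0=0 C.R0=1
A.R0=1 B.R0=1 C.R0=0
A.R0=1 B.R0=1 C.R0=1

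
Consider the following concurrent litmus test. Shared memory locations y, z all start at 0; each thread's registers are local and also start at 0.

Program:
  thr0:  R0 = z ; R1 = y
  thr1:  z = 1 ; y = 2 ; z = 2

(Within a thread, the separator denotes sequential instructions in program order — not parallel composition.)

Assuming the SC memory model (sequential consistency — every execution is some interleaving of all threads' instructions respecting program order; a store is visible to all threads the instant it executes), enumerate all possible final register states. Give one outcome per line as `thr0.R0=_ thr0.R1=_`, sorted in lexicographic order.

outcome vector order: (thr0.R0,thr0.R1)
|SC outcomes| = 5

thr0.R0=0 thr0.R1=0
thr0.R0=0 thr0.R1=2
thr0.R0=1 thr0.R1=0
thr0.R0=1 thr0.R1=2
thr0.R0=2 thr0.R1=2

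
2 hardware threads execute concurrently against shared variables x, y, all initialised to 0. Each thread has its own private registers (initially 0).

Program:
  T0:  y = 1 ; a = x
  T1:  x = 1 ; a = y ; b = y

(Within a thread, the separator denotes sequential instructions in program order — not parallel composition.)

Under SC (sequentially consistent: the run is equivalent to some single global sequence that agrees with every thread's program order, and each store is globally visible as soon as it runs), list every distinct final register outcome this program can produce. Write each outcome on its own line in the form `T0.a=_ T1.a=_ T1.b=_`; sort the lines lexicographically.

outcome vector order: (T0.a,T1.a,T1.b)
|SC outcomes| = 4

T0.a=0 T1.a=1 T1.b=1
T0.a=1 T1.a=0 T1.b=0
T0.a=1 T1.a=0 T1.b=1
T0.a=1 T1.a=1 T1.b=1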